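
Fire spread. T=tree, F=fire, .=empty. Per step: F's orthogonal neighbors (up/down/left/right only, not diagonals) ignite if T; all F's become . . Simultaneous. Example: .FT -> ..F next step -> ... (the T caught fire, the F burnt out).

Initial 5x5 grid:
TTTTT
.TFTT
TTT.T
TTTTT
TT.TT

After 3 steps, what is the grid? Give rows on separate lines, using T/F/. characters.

Step 1: 4 trees catch fire, 1 burn out
  TTFTT
  .F.FT
  TTF.T
  TTTTT
  TT.TT
Step 2: 5 trees catch fire, 4 burn out
  TF.FT
  ....F
  TF..T
  TTFTT
  TT.TT
Step 3: 6 trees catch fire, 5 burn out
  F...F
  .....
  F...F
  TF.FT
  TT.TT

F...F
.....
F...F
TF.FT
TT.TT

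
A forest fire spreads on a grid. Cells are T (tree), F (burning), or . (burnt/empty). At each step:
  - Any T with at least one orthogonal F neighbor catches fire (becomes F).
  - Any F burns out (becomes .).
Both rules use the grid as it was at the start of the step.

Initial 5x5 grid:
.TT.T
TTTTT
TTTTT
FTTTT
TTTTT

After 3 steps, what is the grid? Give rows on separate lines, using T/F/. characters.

Step 1: 3 trees catch fire, 1 burn out
  .TT.T
  TTTTT
  FTTTT
  .FTTT
  FTTTT
Step 2: 4 trees catch fire, 3 burn out
  .TT.T
  FTTTT
  .FTTT
  ..FTT
  .FTTT
Step 3: 4 trees catch fire, 4 burn out
  .TT.T
  .FTTT
  ..FTT
  ...FT
  ..FTT

.TT.T
.FTTT
..FTT
...FT
..FTT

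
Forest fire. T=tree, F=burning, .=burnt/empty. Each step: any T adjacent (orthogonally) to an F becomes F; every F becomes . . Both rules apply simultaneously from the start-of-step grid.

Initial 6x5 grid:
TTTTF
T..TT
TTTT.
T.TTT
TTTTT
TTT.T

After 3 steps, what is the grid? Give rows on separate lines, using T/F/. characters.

Step 1: 2 trees catch fire, 1 burn out
  TTTF.
  T..TF
  TTTT.
  T.TTT
  TTTTT
  TTT.T
Step 2: 2 trees catch fire, 2 burn out
  TTF..
  T..F.
  TTTT.
  T.TTT
  TTTTT
  TTT.T
Step 3: 2 trees catch fire, 2 burn out
  TF...
  T....
  TTTF.
  T.TTT
  TTTTT
  TTT.T

TF...
T....
TTTF.
T.TTT
TTTTT
TTT.T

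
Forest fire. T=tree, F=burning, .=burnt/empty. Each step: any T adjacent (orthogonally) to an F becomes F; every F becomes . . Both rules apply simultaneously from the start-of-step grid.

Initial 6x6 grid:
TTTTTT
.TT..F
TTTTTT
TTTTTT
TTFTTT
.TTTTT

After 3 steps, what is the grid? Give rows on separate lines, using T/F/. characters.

Step 1: 6 trees catch fire, 2 burn out
  TTTTTF
  .TT...
  TTTTTF
  TTFTTT
  TF.FTT
  .TFTTT
Step 2: 10 trees catch fire, 6 burn out
  TTTTF.
  .TT...
  TTFTF.
  TF.FTF
  F...FT
  .F.FTT
Step 3: 8 trees catch fire, 10 burn out
  TTTF..
  .TF...
  TF.F..
  F...F.
  .....F
  ....FT

TTTF..
.TF...
TF.F..
F...F.
.....F
....FT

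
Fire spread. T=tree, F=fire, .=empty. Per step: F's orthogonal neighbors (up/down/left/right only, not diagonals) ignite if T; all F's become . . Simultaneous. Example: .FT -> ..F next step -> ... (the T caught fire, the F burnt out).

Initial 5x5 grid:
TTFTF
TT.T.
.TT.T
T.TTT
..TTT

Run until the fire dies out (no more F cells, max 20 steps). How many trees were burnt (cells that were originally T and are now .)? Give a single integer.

Step 1: +2 fires, +2 burnt (F count now 2)
Step 2: +3 fires, +2 burnt (F count now 3)
Step 3: +2 fires, +3 burnt (F count now 2)
Step 4: +1 fires, +2 burnt (F count now 1)
Step 5: +1 fires, +1 burnt (F count now 1)
Step 6: +2 fires, +1 burnt (F count now 2)
Step 7: +2 fires, +2 burnt (F count now 2)
Step 8: +2 fires, +2 burnt (F count now 2)
Step 9: +0 fires, +2 burnt (F count now 0)
Fire out after step 9
Initially T: 16, now '.': 24
Total burnt (originally-T cells now '.'): 15

Answer: 15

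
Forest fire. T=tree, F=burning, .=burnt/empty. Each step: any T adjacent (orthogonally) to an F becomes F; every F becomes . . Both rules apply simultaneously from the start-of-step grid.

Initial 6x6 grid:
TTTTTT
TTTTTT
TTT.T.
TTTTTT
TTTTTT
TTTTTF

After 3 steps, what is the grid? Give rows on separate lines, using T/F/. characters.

Step 1: 2 trees catch fire, 1 burn out
  TTTTTT
  TTTTTT
  TTT.T.
  TTTTTT
  TTTTTF
  TTTTF.
Step 2: 3 trees catch fire, 2 burn out
  TTTTTT
  TTTTTT
  TTT.T.
  TTTTTF
  TTTTF.
  TTTF..
Step 3: 3 trees catch fire, 3 burn out
  TTTTTT
  TTTTTT
  TTT.T.
  TTTTF.
  TTTF..
  TTF...

TTTTTT
TTTTTT
TTT.T.
TTTTF.
TTTF..
TTF...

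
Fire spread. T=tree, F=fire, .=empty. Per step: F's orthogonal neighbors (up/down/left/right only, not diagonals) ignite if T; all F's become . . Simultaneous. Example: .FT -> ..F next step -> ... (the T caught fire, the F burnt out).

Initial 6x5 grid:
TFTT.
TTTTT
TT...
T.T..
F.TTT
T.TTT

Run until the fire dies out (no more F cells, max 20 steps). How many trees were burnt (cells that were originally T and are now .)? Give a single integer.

Step 1: +5 fires, +2 burnt (F count now 5)
Step 2: +5 fires, +5 burnt (F count now 5)
Step 3: +1 fires, +5 burnt (F count now 1)
Step 4: +1 fires, +1 burnt (F count now 1)
Step 5: +0 fires, +1 burnt (F count now 0)
Fire out after step 5
Initially T: 19, now '.': 23
Total burnt (originally-T cells now '.'): 12

Answer: 12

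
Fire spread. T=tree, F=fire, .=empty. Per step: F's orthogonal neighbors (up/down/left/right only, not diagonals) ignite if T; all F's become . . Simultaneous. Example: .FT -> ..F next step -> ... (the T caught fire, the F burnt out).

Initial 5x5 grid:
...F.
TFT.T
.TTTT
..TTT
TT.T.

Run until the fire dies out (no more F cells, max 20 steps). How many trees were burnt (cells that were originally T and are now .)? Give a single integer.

Answer: 11

Derivation:
Step 1: +3 fires, +2 burnt (F count now 3)
Step 2: +1 fires, +3 burnt (F count now 1)
Step 3: +2 fires, +1 burnt (F count now 2)
Step 4: +2 fires, +2 burnt (F count now 2)
Step 5: +3 fires, +2 burnt (F count now 3)
Step 6: +0 fires, +3 burnt (F count now 0)
Fire out after step 6
Initially T: 13, now '.': 23
Total burnt (originally-T cells now '.'): 11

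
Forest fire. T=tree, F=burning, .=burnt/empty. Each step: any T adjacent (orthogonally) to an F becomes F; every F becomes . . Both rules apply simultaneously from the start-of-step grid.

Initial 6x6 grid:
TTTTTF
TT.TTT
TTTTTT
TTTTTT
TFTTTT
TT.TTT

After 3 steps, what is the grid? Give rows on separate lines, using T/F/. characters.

Step 1: 6 trees catch fire, 2 burn out
  TTTTF.
  TT.TTF
  TTTTTT
  TFTTTT
  F.FTTT
  TF.TTT
Step 2: 8 trees catch fire, 6 burn out
  TTTF..
  TT.TF.
  TFTTTF
  F.FTTT
  ...FTT
  F..TTT
Step 3: 10 trees catch fire, 8 burn out
  TTF...
  TF.F..
  F.FTF.
  ...FTF
  ....FT
  ...FTT

TTF...
TF.F..
F.FTF.
...FTF
....FT
...FTT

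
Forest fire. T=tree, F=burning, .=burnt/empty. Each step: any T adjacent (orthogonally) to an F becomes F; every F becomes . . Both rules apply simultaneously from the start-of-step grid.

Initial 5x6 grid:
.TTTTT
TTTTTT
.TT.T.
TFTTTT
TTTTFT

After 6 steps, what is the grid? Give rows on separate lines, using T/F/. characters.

Step 1: 7 trees catch fire, 2 burn out
  .TTTTT
  TTTTTT
  .FT.T.
  F.FTFT
  TFTF.F
Step 2: 7 trees catch fire, 7 burn out
  .TTTTT
  TFTTTT
  ..F.F.
  ...F.F
  F.F...
Step 3: 4 trees catch fire, 7 burn out
  .FTTTT
  F.FTFT
  ......
  ......
  ......
Step 4: 4 trees catch fire, 4 burn out
  ..FTFT
  ...F.F
  ......
  ......
  ......
Step 5: 2 trees catch fire, 4 burn out
  ...F.F
  ......
  ......
  ......
  ......
Step 6: 0 trees catch fire, 2 burn out
  ......
  ......
  ......
  ......
  ......

......
......
......
......
......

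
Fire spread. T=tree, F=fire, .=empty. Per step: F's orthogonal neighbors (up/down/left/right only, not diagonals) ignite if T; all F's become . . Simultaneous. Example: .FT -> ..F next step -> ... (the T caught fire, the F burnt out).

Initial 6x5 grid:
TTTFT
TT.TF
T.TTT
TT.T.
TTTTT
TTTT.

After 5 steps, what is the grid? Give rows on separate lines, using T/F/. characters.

Step 1: 4 trees catch fire, 2 burn out
  TTF.F
  TT.F.
  T.TTF
  TT.T.
  TTTTT
  TTTT.
Step 2: 2 trees catch fire, 4 burn out
  TF...
  TT...
  T.TF.
  TT.T.
  TTTTT
  TTTT.
Step 3: 4 trees catch fire, 2 burn out
  F....
  TF...
  T.F..
  TT.F.
  TTTTT
  TTTT.
Step 4: 2 trees catch fire, 4 burn out
  .....
  F....
  T....
  TT...
  TTTFT
  TTTT.
Step 5: 4 trees catch fire, 2 burn out
  .....
  .....
  F....
  TT...
  TTF.F
  TTTF.

.....
.....
F....
TT...
TTF.F
TTTF.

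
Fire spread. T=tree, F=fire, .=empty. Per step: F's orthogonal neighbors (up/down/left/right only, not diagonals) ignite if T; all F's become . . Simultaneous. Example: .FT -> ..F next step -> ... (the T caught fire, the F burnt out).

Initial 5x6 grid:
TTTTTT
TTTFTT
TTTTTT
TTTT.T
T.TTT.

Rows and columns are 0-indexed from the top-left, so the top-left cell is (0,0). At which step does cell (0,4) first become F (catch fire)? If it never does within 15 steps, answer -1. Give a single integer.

Step 1: cell (0,4)='T' (+4 fires, +1 burnt)
Step 2: cell (0,4)='F' (+7 fires, +4 burnt)
  -> target ignites at step 2
Step 3: cell (0,4)='.' (+7 fires, +7 burnt)
Step 4: cell (0,4)='.' (+6 fires, +7 burnt)
Step 5: cell (0,4)='.' (+1 fires, +6 burnt)
Step 6: cell (0,4)='.' (+1 fires, +1 burnt)
Step 7: cell (0,4)='.' (+0 fires, +1 burnt)
  fire out at step 7

2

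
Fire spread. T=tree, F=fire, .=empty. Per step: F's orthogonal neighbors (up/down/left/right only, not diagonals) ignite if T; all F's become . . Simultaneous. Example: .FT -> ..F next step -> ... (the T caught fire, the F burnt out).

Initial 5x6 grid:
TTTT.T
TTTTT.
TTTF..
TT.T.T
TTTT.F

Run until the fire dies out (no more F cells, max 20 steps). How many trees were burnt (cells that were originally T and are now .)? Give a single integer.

Answer: 20

Derivation:
Step 1: +4 fires, +2 burnt (F count now 4)
Step 2: +5 fires, +4 burnt (F count now 5)
Step 3: +5 fires, +5 burnt (F count now 5)
Step 4: +4 fires, +5 burnt (F count now 4)
Step 5: +2 fires, +4 burnt (F count now 2)
Step 6: +0 fires, +2 burnt (F count now 0)
Fire out after step 6
Initially T: 21, now '.': 29
Total burnt (originally-T cells now '.'): 20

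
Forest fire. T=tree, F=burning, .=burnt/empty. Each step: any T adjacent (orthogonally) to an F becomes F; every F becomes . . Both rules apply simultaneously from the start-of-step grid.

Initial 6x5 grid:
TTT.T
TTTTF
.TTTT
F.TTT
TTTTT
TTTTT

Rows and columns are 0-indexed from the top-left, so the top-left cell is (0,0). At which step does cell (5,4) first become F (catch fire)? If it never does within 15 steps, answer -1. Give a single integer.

Step 1: cell (5,4)='T' (+4 fires, +2 burnt)
Step 2: cell (5,4)='T' (+5 fires, +4 burnt)
Step 3: cell (5,4)='T' (+7 fires, +5 burnt)
Step 4: cell (5,4)='F' (+7 fires, +7 burnt)
  -> target ignites at step 4
Step 5: cell (5,4)='.' (+2 fires, +7 burnt)
Step 6: cell (5,4)='.' (+0 fires, +2 burnt)
  fire out at step 6

4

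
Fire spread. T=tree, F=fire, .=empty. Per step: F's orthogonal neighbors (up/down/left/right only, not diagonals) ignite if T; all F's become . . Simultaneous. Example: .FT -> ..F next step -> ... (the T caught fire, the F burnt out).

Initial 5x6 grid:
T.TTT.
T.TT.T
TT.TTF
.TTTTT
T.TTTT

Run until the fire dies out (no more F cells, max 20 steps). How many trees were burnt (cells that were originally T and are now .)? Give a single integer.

Answer: 21

Derivation:
Step 1: +3 fires, +1 burnt (F count now 3)
Step 2: +3 fires, +3 burnt (F count now 3)
Step 3: +3 fires, +3 burnt (F count now 3)
Step 4: +4 fires, +3 burnt (F count now 4)
Step 5: +4 fires, +4 burnt (F count now 4)
Step 6: +1 fires, +4 burnt (F count now 1)
Step 7: +1 fires, +1 burnt (F count now 1)
Step 8: +1 fires, +1 burnt (F count now 1)
Step 9: +1 fires, +1 burnt (F count now 1)
Step 10: +0 fires, +1 burnt (F count now 0)
Fire out after step 10
Initially T: 22, now '.': 29
Total burnt (originally-T cells now '.'): 21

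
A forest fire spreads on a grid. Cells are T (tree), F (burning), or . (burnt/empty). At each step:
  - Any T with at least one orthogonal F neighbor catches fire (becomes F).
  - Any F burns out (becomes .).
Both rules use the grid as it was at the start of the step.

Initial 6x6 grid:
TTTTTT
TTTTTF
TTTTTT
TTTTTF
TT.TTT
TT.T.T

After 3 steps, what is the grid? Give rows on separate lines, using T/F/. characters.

Step 1: 5 trees catch fire, 2 burn out
  TTTTTF
  TTTTF.
  TTTTTF
  TTTTF.
  TT.TTF
  TT.T.T
Step 2: 6 trees catch fire, 5 burn out
  TTTTF.
  TTTF..
  TTTTF.
  TTTF..
  TT.TF.
  TT.T.F
Step 3: 5 trees catch fire, 6 burn out
  TTTF..
  TTF...
  TTTF..
  TTF...
  TT.F..
  TT.T..

TTTF..
TTF...
TTTF..
TTF...
TT.F..
TT.T..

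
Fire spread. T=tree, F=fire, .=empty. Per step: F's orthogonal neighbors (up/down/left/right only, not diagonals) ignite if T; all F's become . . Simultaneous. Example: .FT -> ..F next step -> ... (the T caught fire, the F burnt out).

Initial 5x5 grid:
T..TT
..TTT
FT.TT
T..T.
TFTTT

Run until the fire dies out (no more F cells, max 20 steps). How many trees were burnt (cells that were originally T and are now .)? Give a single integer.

Answer: 14

Derivation:
Step 1: +4 fires, +2 burnt (F count now 4)
Step 2: +1 fires, +4 burnt (F count now 1)
Step 3: +2 fires, +1 burnt (F count now 2)
Step 4: +1 fires, +2 burnt (F count now 1)
Step 5: +2 fires, +1 burnt (F count now 2)
Step 6: +3 fires, +2 burnt (F count now 3)
Step 7: +1 fires, +3 burnt (F count now 1)
Step 8: +0 fires, +1 burnt (F count now 0)
Fire out after step 8
Initially T: 15, now '.': 24
Total burnt (originally-T cells now '.'): 14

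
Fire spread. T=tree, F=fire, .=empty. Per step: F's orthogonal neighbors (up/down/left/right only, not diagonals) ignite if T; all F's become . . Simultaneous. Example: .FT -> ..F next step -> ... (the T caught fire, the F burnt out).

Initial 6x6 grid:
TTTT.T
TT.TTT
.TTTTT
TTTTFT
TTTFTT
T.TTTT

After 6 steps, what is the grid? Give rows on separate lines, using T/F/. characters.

Step 1: 6 trees catch fire, 2 burn out
  TTTT.T
  TT.TTT
  .TTTFT
  TTTF.F
  TTF.FT
  T.TFTT
Step 2: 8 trees catch fire, 6 burn out
  TTTT.T
  TT.TFT
  .TTF.F
  TTF...
  TF...F
  T.F.FT
Step 3: 6 trees catch fire, 8 burn out
  TTTT.T
  TT.F.F
  .TF...
  TF....
  F.....
  T....F
Step 4: 5 trees catch fire, 6 burn out
  TTTF.F
  TT....
  .F....
  F.....
  ......
  F.....
Step 5: 2 trees catch fire, 5 burn out
  TTF...
  TF....
  ......
  ......
  ......
  ......
Step 6: 2 trees catch fire, 2 burn out
  TF....
  F.....
  ......
  ......
  ......
  ......

TF....
F.....
......
......
......
......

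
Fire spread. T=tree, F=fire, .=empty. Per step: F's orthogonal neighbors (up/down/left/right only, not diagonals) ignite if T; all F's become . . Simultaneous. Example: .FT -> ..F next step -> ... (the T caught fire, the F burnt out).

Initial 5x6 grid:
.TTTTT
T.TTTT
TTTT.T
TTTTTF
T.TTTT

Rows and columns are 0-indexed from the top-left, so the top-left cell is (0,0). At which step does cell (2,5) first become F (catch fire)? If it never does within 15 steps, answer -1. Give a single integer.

Step 1: cell (2,5)='F' (+3 fires, +1 burnt)
  -> target ignites at step 1
Step 2: cell (2,5)='.' (+3 fires, +3 burnt)
Step 3: cell (2,5)='.' (+5 fires, +3 burnt)
Step 4: cell (2,5)='.' (+5 fires, +5 burnt)
Step 5: cell (2,5)='.' (+4 fires, +5 burnt)
Step 6: cell (2,5)='.' (+3 fires, +4 burnt)
Step 7: cell (2,5)='.' (+2 fires, +3 burnt)
Step 8: cell (2,5)='.' (+0 fires, +2 burnt)
  fire out at step 8

1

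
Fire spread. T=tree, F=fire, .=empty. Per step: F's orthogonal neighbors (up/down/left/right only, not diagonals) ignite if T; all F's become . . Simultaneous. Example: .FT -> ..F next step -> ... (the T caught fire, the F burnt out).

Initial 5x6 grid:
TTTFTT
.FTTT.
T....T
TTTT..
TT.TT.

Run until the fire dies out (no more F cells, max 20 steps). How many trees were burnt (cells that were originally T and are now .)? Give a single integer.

Answer: 8

Derivation:
Step 1: +5 fires, +2 burnt (F count now 5)
Step 2: +3 fires, +5 burnt (F count now 3)
Step 3: +0 fires, +3 burnt (F count now 0)
Fire out after step 3
Initially T: 18, now '.': 20
Total burnt (originally-T cells now '.'): 8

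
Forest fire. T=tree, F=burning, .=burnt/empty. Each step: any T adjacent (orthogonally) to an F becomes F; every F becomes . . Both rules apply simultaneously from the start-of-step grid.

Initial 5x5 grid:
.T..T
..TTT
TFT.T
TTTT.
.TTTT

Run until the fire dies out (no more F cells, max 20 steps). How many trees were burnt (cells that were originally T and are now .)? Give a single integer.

Answer: 15

Derivation:
Step 1: +3 fires, +1 burnt (F count now 3)
Step 2: +4 fires, +3 burnt (F count now 4)
Step 3: +3 fires, +4 burnt (F count now 3)
Step 4: +2 fires, +3 burnt (F count now 2)
Step 5: +3 fires, +2 burnt (F count now 3)
Step 6: +0 fires, +3 burnt (F count now 0)
Fire out after step 6
Initially T: 16, now '.': 24
Total burnt (originally-T cells now '.'): 15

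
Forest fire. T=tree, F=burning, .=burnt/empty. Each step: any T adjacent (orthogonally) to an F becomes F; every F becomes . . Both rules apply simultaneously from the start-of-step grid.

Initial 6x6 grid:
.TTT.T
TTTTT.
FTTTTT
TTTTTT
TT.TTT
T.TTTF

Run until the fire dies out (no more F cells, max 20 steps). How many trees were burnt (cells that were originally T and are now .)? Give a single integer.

Answer: 28

Derivation:
Step 1: +5 fires, +2 burnt (F count now 5)
Step 2: +7 fires, +5 burnt (F count now 7)
Step 3: +10 fires, +7 burnt (F count now 10)
Step 4: +4 fires, +10 burnt (F count now 4)
Step 5: +2 fires, +4 burnt (F count now 2)
Step 6: +0 fires, +2 burnt (F count now 0)
Fire out after step 6
Initially T: 29, now '.': 35
Total burnt (originally-T cells now '.'): 28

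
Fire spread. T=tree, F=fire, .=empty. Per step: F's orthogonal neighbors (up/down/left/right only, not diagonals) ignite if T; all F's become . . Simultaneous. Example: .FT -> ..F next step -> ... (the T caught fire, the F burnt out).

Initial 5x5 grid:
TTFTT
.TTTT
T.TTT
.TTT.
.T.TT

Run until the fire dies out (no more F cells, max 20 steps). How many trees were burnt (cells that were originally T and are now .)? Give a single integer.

Step 1: +3 fires, +1 burnt (F count now 3)
Step 2: +5 fires, +3 burnt (F count now 5)
Step 3: +3 fires, +5 burnt (F count now 3)
Step 4: +3 fires, +3 burnt (F count now 3)
Step 5: +2 fires, +3 burnt (F count now 2)
Step 6: +1 fires, +2 burnt (F count now 1)
Step 7: +0 fires, +1 burnt (F count now 0)
Fire out after step 7
Initially T: 18, now '.': 24
Total burnt (originally-T cells now '.'): 17

Answer: 17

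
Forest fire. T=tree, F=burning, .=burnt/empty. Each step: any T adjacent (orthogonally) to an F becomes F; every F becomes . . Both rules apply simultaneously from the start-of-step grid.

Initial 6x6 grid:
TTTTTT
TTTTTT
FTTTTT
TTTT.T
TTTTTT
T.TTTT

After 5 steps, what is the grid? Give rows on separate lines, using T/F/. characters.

Step 1: 3 trees catch fire, 1 burn out
  TTTTTT
  FTTTTT
  .FTTTT
  FTTT.T
  TTTTTT
  T.TTTT
Step 2: 5 trees catch fire, 3 burn out
  FTTTTT
  .FTTTT
  ..FTTT
  .FTT.T
  FTTTTT
  T.TTTT
Step 3: 6 trees catch fire, 5 burn out
  .FTTTT
  ..FTTT
  ...FTT
  ..FT.T
  .FTTTT
  F.TTTT
Step 4: 5 trees catch fire, 6 burn out
  ..FTTT
  ...FTT
  ....FT
  ...F.T
  ..FTTT
  ..TTTT
Step 5: 5 trees catch fire, 5 burn out
  ...FTT
  ....FT
  .....F
  .....T
  ...FTT
  ..FTTT

...FTT
....FT
.....F
.....T
...FTT
..FTTT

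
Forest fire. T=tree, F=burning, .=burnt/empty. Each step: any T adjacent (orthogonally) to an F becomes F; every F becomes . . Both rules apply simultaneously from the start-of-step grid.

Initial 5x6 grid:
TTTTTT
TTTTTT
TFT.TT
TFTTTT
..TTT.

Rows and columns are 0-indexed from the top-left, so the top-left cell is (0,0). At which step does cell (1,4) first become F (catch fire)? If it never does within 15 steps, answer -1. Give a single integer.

Step 1: cell (1,4)='T' (+5 fires, +2 burnt)
Step 2: cell (1,4)='T' (+5 fires, +5 burnt)
Step 3: cell (1,4)='T' (+5 fires, +5 burnt)
Step 4: cell (1,4)='F' (+5 fires, +5 burnt)
  -> target ignites at step 4
Step 5: cell (1,4)='.' (+3 fires, +5 burnt)
Step 6: cell (1,4)='.' (+1 fires, +3 burnt)
Step 7: cell (1,4)='.' (+0 fires, +1 burnt)
  fire out at step 7

4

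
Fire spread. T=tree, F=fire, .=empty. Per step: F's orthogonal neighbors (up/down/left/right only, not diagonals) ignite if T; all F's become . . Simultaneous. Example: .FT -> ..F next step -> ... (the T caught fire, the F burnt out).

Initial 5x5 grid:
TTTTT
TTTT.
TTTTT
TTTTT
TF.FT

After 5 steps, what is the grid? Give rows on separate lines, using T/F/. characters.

Step 1: 4 trees catch fire, 2 burn out
  TTTTT
  TTTT.
  TTTTT
  TFTFT
  F...F
Step 2: 5 trees catch fire, 4 burn out
  TTTTT
  TTTT.
  TFTFT
  F.F.F
  .....
Step 3: 5 trees catch fire, 5 burn out
  TTTTT
  TFTF.
  F.F.F
  .....
  .....
Step 4: 4 trees catch fire, 5 burn out
  TFTFT
  F.F..
  .....
  .....
  .....
Step 5: 3 trees catch fire, 4 burn out
  F.F.F
  .....
  .....
  .....
  .....

F.F.F
.....
.....
.....
.....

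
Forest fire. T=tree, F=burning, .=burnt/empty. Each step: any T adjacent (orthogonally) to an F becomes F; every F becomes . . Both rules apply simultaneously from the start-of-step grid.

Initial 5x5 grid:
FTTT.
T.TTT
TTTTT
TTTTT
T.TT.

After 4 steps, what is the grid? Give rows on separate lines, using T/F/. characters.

Step 1: 2 trees catch fire, 1 burn out
  .FTT.
  F.TTT
  TTTTT
  TTTTT
  T.TT.
Step 2: 2 trees catch fire, 2 burn out
  ..FT.
  ..TTT
  FTTTT
  TTTTT
  T.TT.
Step 3: 4 trees catch fire, 2 burn out
  ...F.
  ..FTT
  .FTTT
  FTTTT
  T.TT.
Step 4: 4 trees catch fire, 4 burn out
  .....
  ...FT
  ..FTT
  .FTTT
  F.TT.

.....
...FT
..FTT
.FTTT
F.TT.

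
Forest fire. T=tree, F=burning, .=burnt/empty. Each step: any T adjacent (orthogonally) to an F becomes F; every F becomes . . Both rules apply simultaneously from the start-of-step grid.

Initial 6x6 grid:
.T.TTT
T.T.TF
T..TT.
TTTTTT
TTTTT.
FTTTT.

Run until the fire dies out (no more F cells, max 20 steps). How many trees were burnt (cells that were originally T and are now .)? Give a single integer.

Step 1: +4 fires, +2 burnt (F count now 4)
Step 2: +5 fires, +4 burnt (F count now 5)
Step 3: +7 fires, +5 burnt (F count now 7)
Step 4: +7 fires, +7 burnt (F count now 7)
Step 5: +0 fires, +7 burnt (F count now 0)
Fire out after step 5
Initially T: 25, now '.': 34
Total burnt (originally-T cells now '.'): 23

Answer: 23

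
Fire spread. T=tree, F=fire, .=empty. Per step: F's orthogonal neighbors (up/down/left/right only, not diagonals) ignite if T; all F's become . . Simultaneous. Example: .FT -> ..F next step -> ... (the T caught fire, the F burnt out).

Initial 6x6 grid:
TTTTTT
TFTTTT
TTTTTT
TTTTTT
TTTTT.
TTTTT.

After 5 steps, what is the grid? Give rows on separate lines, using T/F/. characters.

Step 1: 4 trees catch fire, 1 burn out
  TFTTTT
  F.FTTT
  TFTTTT
  TTTTTT
  TTTTT.
  TTTTT.
Step 2: 6 trees catch fire, 4 burn out
  F.FTTT
  ...FTT
  F.FTTT
  TFTTTT
  TTTTT.
  TTTTT.
Step 3: 6 trees catch fire, 6 burn out
  ...FTT
  ....FT
  ...FTT
  F.FTTT
  TFTTT.
  TTTTT.
Step 4: 7 trees catch fire, 6 burn out
  ....FT
  .....F
  ....FT
  ...FTT
  F.FTT.
  TFTTT.
Step 5: 6 trees catch fire, 7 burn out
  .....F
  ......
  .....F
  ....FT
  ...FT.
  F.FTT.

.....F
......
.....F
....FT
...FT.
F.FTT.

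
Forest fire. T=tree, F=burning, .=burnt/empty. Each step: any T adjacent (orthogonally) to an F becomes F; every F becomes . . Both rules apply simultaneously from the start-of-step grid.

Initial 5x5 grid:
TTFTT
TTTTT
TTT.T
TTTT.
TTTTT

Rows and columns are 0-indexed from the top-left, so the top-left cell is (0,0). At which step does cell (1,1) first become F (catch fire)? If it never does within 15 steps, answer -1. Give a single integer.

Step 1: cell (1,1)='T' (+3 fires, +1 burnt)
Step 2: cell (1,1)='F' (+5 fires, +3 burnt)
  -> target ignites at step 2
Step 3: cell (1,1)='.' (+4 fires, +5 burnt)
Step 4: cell (1,1)='.' (+5 fires, +4 burnt)
Step 5: cell (1,1)='.' (+3 fires, +5 burnt)
Step 6: cell (1,1)='.' (+2 fires, +3 burnt)
Step 7: cell (1,1)='.' (+0 fires, +2 burnt)
  fire out at step 7

2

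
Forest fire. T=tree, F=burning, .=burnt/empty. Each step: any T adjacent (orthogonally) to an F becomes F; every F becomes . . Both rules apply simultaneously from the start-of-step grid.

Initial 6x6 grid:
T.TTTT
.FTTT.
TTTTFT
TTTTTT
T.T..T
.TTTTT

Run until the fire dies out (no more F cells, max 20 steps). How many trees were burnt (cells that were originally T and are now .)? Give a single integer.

Answer: 26

Derivation:
Step 1: +6 fires, +2 burnt (F count now 6)
Step 2: +8 fires, +6 burnt (F count now 8)
Step 3: +5 fires, +8 burnt (F count now 5)
Step 4: +3 fires, +5 burnt (F count now 3)
Step 5: +2 fires, +3 burnt (F count now 2)
Step 6: +2 fires, +2 burnt (F count now 2)
Step 7: +0 fires, +2 burnt (F count now 0)
Fire out after step 7
Initially T: 27, now '.': 35
Total burnt (originally-T cells now '.'): 26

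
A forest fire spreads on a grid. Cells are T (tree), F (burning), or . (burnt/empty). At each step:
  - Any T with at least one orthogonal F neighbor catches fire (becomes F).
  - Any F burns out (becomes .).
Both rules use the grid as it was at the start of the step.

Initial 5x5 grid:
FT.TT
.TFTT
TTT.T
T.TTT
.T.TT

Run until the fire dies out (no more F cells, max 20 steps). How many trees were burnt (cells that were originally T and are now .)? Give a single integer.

Answer: 16

Derivation:
Step 1: +4 fires, +2 burnt (F count now 4)
Step 2: +4 fires, +4 burnt (F count now 4)
Step 3: +4 fires, +4 burnt (F count now 4)
Step 4: +3 fires, +4 burnt (F count now 3)
Step 5: +1 fires, +3 burnt (F count now 1)
Step 6: +0 fires, +1 burnt (F count now 0)
Fire out after step 6
Initially T: 17, now '.': 24
Total burnt (originally-T cells now '.'): 16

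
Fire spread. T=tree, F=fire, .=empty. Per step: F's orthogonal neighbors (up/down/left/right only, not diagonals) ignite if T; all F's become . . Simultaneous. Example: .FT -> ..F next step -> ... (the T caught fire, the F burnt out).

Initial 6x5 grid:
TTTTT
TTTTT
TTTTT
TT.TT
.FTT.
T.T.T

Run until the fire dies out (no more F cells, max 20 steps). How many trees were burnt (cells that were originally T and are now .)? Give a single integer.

Step 1: +2 fires, +1 burnt (F count now 2)
Step 2: +4 fires, +2 burnt (F count now 4)
Step 3: +4 fires, +4 burnt (F count now 4)
Step 4: +5 fires, +4 burnt (F count now 5)
Step 5: +4 fires, +5 burnt (F count now 4)
Step 6: +2 fires, +4 burnt (F count now 2)
Step 7: +1 fires, +2 burnt (F count now 1)
Step 8: +0 fires, +1 burnt (F count now 0)
Fire out after step 8
Initially T: 24, now '.': 28
Total burnt (originally-T cells now '.'): 22

Answer: 22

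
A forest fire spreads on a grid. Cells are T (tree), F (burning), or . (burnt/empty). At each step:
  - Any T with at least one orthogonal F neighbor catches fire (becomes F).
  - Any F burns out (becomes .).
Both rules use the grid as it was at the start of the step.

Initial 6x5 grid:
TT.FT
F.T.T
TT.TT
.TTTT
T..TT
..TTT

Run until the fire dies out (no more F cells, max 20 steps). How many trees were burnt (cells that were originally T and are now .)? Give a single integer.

Answer: 17

Derivation:
Step 1: +3 fires, +2 burnt (F count now 3)
Step 2: +3 fires, +3 burnt (F count now 3)
Step 3: +2 fires, +3 burnt (F count now 2)
Step 4: +3 fires, +2 burnt (F count now 3)
Step 5: +2 fires, +3 burnt (F count now 2)
Step 6: +2 fires, +2 burnt (F count now 2)
Step 7: +1 fires, +2 burnt (F count now 1)
Step 8: +1 fires, +1 burnt (F count now 1)
Step 9: +0 fires, +1 burnt (F count now 0)
Fire out after step 9
Initially T: 19, now '.': 28
Total burnt (originally-T cells now '.'): 17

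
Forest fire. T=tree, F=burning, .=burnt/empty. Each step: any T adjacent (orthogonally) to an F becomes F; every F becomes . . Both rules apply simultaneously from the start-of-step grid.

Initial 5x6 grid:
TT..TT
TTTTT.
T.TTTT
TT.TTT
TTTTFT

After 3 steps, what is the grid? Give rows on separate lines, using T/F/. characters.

Step 1: 3 trees catch fire, 1 burn out
  TT..TT
  TTTTT.
  T.TTTT
  TT.TFT
  TTTF.F
Step 2: 4 trees catch fire, 3 burn out
  TT..TT
  TTTTT.
  T.TTFT
  TT.F.F
  TTF...
Step 3: 4 trees catch fire, 4 burn out
  TT..TT
  TTTTF.
  T.TF.F
  TT....
  TF....

TT..TT
TTTTF.
T.TF.F
TT....
TF....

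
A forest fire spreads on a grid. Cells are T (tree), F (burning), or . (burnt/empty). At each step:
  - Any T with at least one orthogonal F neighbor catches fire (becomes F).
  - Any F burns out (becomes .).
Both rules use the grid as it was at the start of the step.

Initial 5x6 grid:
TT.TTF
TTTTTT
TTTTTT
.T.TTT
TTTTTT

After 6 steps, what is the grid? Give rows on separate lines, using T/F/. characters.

Step 1: 2 trees catch fire, 1 burn out
  TT.TF.
  TTTTTF
  TTTTTT
  .T.TTT
  TTTTTT
Step 2: 3 trees catch fire, 2 burn out
  TT.F..
  TTTTF.
  TTTTTF
  .T.TTT
  TTTTTT
Step 3: 3 trees catch fire, 3 burn out
  TT....
  TTTF..
  TTTTF.
  .T.TTF
  TTTTTT
Step 4: 4 trees catch fire, 3 burn out
  TT....
  TTF...
  TTTF..
  .T.TF.
  TTTTTF
Step 5: 4 trees catch fire, 4 burn out
  TT....
  TF....
  TTF...
  .T.F..
  TTTTF.
Step 6: 4 trees catch fire, 4 burn out
  TF....
  F.....
  TF....
  .T....
  TTTF..

TF....
F.....
TF....
.T....
TTTF..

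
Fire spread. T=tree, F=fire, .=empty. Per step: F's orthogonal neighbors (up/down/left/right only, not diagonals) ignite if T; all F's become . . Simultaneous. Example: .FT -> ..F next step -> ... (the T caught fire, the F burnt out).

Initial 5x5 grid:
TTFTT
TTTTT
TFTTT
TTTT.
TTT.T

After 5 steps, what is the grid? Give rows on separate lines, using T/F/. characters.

Step 1: 7 trees catch fire, 2 burn out
  TF.FT
  TFFTT
  F.FTT
  TFTT.
  TTT.T
Step 2: 8 trees catch fire, 7 burn out
  F...F
  F..FT
  ...FT
  F.FT.
  TFT.T
Step 3: 5 trees catch fire, 8 burn out
  .....
  ....F
  ....F
  ...F.
  F.F.T
Step 4: 0 trees catch fire, 5 burn out
  .....
  .....
  .....
  .....
  ....T
Step 5: 0 trees catch fire, 0 burn out
  .....
  .....
  .....
  .....
  ....T

.....
.....
.....
.....
....T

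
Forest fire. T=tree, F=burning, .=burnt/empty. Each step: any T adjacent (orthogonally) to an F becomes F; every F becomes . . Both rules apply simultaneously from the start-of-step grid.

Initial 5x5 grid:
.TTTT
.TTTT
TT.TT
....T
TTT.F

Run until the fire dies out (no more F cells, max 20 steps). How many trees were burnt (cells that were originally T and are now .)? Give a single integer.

Answer: 13

Derivation:
Step 1: +1 fires, +1 burnt (F count now 1)
Step 2: +1 fires, +1 burnt (F count now 1)
Step 3: +2 fires, +1 burnt (F count now 2)
Step 4: +2 fires, +2 burnt (F count now 2)
Step 5: +2 fires, +2 burnt (F count now 2)
Step 6: +2 fires, +2 burnt (F count now 2)
Step 7: +2 fires, +2 burnt (F count now 2)
Step 8: +1 fires, +2 burnt (F count now 1)
Step 9: +0 fires, +1 burnt (F count now 0)
Fire out after step 9
Initially T: 16, now '.': 22
Total burnt (originally-T cells now '.'): 13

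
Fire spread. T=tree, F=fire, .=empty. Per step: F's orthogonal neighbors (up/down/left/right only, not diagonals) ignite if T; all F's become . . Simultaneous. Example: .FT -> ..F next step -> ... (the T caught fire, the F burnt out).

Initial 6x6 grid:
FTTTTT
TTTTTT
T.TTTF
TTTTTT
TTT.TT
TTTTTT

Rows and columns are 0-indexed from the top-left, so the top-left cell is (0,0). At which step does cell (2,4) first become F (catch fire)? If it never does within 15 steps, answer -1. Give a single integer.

Step 1: cell (2,4)='F' (+5 fires, +2 burnt)
  -> target ignites at step 1
Step 2: cell (2,4)='.' (+8 fires, +5 burnt)
Step 3: cell (2,4)='.' (+9 fires, +8 burnt)
Step 4: cell (2,4)='.' (+4 fires, +9 burnt)
Step 5: cell (2,4)='.' (+4 fires, +4 burnt)
Step 6: cell (2,4)='.' (+2 fires, +4 burnt)
Step 7: cell (2,4)='.' (+0 fires, +2 burnt)
  fire out at step 7

1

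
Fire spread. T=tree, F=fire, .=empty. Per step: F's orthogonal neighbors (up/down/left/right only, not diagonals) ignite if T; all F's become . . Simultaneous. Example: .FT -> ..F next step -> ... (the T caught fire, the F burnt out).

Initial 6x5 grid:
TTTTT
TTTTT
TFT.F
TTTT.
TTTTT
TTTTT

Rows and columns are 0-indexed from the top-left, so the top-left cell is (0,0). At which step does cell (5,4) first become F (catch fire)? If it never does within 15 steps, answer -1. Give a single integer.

Step 1: cell (5,4)='T' (+5 fires, +2 burnt)
Step 2: cell (5,4)='T' (+8 fires, +5 burnt)
Step 3: cell (5,4)='T' (+7 fires, +8 burnt)
Step 4: cell (5,4)='T' (+3 fires, +7 burnt)
Step 5: cell (5,4)='T' (+2 fires, +3 burnt)
Step 6: cell (5,4)='F' (+1 fires, +2 burnt)
  -> target ignites at step 6
Step 7: cell (5,4)='.' (+0 fires, +1 burnt)
  fire out at step 7

6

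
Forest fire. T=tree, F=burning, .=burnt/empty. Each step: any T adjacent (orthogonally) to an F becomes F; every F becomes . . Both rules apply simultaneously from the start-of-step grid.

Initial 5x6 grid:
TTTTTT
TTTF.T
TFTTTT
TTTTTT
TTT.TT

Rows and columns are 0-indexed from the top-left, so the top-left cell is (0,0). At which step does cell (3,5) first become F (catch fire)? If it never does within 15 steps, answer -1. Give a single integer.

Step 1: cell (3,5)='T' (+7 fires, +2 burnt)
Step 2: cell (3,5)='T' (+9 fires, +7 burnt)
Step 3: cell (3,5)='T' (+6 fires, +9 burnt)
Step 4: cell (3,5)='F' (+3 fires, +6 burnt)
  -> target ignites at step 4
Step 5: cell (3,5)='.' (+1 fires, +3 burnt)
Step 6: cell (3,5)='.' (+0 fires, +1 burnt)
  fire out at step 6

4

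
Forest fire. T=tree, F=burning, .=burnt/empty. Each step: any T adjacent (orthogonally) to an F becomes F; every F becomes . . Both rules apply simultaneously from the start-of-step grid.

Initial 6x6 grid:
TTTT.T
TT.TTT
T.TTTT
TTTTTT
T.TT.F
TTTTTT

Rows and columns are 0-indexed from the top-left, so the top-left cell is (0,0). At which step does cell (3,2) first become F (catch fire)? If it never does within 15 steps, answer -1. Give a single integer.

Step 1: cell (3,2)='T' (+2 fires, +1 burnt)
Step 2: cell (3,2)='T' (+3 fires, +2 burnt)
Step 3: cell (3,2)='T' (+4 fires, +3 burnt)
Step 4: cell (3,2)='F' (+6 fires, +4 burnt)
  -> target ignites at step 4
Step 5: cell (3,2)='.' (+5 fires, +6 burnt)
Step 6: cell (3,2)='.' (+3 fires, +5 burnt)
Step 7: cell (3,2)='.' (+3 fires, +3 burnt)
Step 8: cell (3,2)='.' (+2 fires, +3 burnt)
Step 9: cell (3,2)='.' (+2 fires, +2 burnt)
Step 10: cell (3,2)='.' (+0 fires, +2 burnt)
  fire out at step 10

4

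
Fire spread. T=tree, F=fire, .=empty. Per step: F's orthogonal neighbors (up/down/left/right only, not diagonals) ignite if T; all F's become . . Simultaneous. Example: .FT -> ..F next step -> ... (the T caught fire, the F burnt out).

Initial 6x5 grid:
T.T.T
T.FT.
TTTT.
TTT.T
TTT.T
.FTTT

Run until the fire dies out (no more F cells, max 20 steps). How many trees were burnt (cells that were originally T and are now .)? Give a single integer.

Answer: 19

Derivation:
Step 1: +5 fires, +2 burnt (F count now 5)
Step 2: +7 fires, +5 burnt (F count now 7)
Step 3: +3 fires, +7 burnt (F count now 3)
Step 4: +2 fires, +3 burnt (F count now 2)
Step 5: +2 fires, +2 burnt (F count now 2)
Step 6: +0 fires, +2 burnt (F count now 0)
Fire out after step 6
Initially T: 20, now '.': 29
Total burnt (originally-T cells now '.'): 19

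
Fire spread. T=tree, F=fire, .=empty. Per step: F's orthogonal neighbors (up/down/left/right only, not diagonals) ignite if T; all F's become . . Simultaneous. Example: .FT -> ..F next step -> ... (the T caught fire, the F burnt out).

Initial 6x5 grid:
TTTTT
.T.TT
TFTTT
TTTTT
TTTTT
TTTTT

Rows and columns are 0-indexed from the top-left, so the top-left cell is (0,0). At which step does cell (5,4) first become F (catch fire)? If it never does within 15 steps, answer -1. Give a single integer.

Step 1: cell (5,4)='T' (+4 fires, +1 burnt)
Step 2: cell (5,4)='T' (+5 fires, +4 burnt)
Step 3: cell (5,4)='T' (+8 fires, +5 burnt)
Step 4: cell (5,4)='T' (+6 fires, +8 burnt)
Step 5: cell (5,4)='T' (+3 fires, +6 burnt)
Step 6: cell (5,4)='F' (+1 fires, +3 burnt)
  -> target ignites at step 6
Step 7: cell (5,4)='.' (+0 fires, +1 burnt)
  fire out at step 7

6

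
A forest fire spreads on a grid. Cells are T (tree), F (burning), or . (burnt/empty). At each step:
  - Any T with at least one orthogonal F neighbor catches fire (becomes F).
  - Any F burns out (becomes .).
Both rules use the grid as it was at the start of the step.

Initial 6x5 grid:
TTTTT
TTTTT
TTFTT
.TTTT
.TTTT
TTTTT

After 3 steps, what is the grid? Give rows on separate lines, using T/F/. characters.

Step 1: 4 trees catch fire, 1 burn out
  TTTTT
  TTFTT
  TF.FT
  .TFTT
  .TTTT
  TTTTT
Step 2: 8 trees catch fire, 4 burn out
  TTFTT
  TF.FT
  F...F
  .F.FT
  .TFTT
  TTTTT
Step 3: 8 trees catch fire, 8 burn out
  TF.FT
  F...F
  .....
  ....F
  .F.FT
  TTFTT

TF.FT
F...F
.....
....F
.F.FT
TTFTT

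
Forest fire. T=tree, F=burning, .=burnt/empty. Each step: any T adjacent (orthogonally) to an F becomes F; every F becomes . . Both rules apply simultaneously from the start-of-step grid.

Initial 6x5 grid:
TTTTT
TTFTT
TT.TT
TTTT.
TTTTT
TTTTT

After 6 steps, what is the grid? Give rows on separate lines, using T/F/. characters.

Step 1: 3 trees catch fire, 1 burn out
  TTFTT
  TF.FT
  TT.TT
  TTTT.
  TTTTT
  TTTTT
Step 2: 6 trees catch fire, 3 burn out
  TF.FT
  F...F
  TF.FT
  TTTT.
  TTTTT
  TTTTT
Step 3: 6 trees catch fire, 6 burn out
  F...F
  .....
  F...F
  TFTF.
  TTTTT
  TTTTT
Step 4: 4 trees catch fire, 6 burn out
  .....
  .....
  .....
  F.F..
  TFTFT
  TTTTT
Step 5: 5 trees catch fire, 4 burn out
  .....
  .....
  .....
  .....
  F.F.F
  TFTFT
Step 6: 3 trees catch fire, 5 burn out
  .....
  .....
  .....
  .....
  .....
  F.F.F

.....
.....
.....
.....
.....
F.F.F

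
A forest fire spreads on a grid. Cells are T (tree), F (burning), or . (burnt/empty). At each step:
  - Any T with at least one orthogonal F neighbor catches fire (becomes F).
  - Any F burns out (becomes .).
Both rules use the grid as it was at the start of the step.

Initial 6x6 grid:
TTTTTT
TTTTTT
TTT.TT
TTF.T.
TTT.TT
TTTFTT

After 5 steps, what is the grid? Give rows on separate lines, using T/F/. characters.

Step 1: 5 trees catch fire, 2 burn out
  TTTTTT
  TTTTTT
  TTF.TT
  TF..T.
  TTF.TT
  TTF.FT
Step 2: 7 trees catch fire, 5 burn out
  TTTTTT
  TTFTTT
  TF..TT
  F...T.
  TF..FT
  TF...F
Step 3: 8 trees catch fire, 7 burn out
  TTFTTT
  TF.FTT
  F...TT
  ....F.
  F....F
  F.....
Step 4: 5 trees catch fire, 8 burn out
  TF.FTT
  F...FT
  ....FT
  ......
  ......
  ......
Step 5: 4 trees catch fire, 5 burn out
  F...FT
  .....F
  .....F
  ......
  ......
  ......

F...FT
.....F
.....F
......
......
......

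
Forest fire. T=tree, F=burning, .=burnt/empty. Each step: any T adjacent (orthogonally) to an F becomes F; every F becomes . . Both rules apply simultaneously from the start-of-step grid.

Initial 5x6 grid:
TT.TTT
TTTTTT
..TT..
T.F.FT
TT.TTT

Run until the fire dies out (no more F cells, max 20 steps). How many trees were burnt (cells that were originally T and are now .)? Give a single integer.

Answer: 17

Derivation:
Step 1: +3 fires, +2 burnt (F count now 3)
Step 2: +4 fires, +3 burnt (F count now 4)
Step 3: +2 fires, +4 burnt (F count now 2)
Step 4: +4 fires, +2 burnt (F count now 4)
Step 5: +3 fires, +4 burnt (F count now 3)
Step 6: +1 fires, +3 burnt (F count now 1)
Step 7: +0 fires, +1 burnt (F count now 0)
Fire out after step 7
Initially T: 20, now '.': 27
Total burnt (originally-T cells now '.'): 17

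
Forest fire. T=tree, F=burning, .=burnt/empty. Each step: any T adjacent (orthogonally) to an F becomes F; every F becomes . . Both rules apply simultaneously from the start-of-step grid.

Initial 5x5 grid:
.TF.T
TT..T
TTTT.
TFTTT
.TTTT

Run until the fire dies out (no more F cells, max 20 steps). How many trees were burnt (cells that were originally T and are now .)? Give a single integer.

Step 1: +5 fires, +2 burnt (F count now 5)
Step 2: +5 fires, +5 burnt (F count now 5)
Step 3: +4 fires, +5 burnt (F count now 4)
Step 4: +1 fires, +4 burnt (F count now 1)
Step 5: +0 fires, +1 burnt (F count now 0)
Fire out after step 5
Initially T: 17, now '.': 23
Total burnt (originally-T cells now '.'): 15

Answer: 15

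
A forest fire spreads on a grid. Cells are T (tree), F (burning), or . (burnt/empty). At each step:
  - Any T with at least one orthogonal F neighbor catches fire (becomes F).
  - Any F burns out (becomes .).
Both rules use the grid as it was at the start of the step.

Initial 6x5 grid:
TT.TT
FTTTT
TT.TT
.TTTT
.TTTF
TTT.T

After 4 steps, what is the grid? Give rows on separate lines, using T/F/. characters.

Step 1: 6 trees catch fire, 2 burn out
  FT.TT
  .FTTT
  FT.TT
  .TTTF
  .TTF.
  TTT.F
Step 2: 6 trees catch fire, 6 burn out
  .F.TT
  ..FTT
  .F.TF
  .TTF.
  .TF..
  TTT..
Step 3: 7 trees catch fire, 6 burn out
  ...TT
  ...FF
  ...F.
  .FF..
  .F...
  TTF..
Step 4: 3 trees catch fire, 7 burn out
  ...FF
  .....
  .....
  .....
  .....
  TF...

...FF
.....
.....
.....
.....
TF...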